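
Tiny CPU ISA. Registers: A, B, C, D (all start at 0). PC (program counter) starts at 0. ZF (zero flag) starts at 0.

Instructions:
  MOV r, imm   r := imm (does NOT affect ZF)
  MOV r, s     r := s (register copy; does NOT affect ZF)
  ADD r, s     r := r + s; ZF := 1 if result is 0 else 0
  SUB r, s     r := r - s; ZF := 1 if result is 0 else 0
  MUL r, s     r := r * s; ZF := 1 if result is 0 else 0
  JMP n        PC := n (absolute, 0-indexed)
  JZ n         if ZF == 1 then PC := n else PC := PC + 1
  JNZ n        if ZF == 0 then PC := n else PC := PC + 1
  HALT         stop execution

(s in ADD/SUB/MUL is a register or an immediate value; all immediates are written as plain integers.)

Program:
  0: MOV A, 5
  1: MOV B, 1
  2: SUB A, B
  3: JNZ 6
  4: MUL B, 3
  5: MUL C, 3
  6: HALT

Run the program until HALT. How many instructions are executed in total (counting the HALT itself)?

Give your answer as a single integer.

Answer: 5

Derivation:
Step 1: PC=0 exec 'MOV A, 5'. After: A=5 B=0 C=0 D=0 ZF=0 PC=1
Step 2: PC=1 exec 'MOV B, 1'. After: A=5 B=1 C=0 D=0 ZF=0 PC=2
Step 3: PC=2 exec 'SUB A, B'. After: A=4 B=1 C=0 D=0 ZF=0 PC=3
Step 4: PC=3 exec 'JNZ 6'. After: A=4 B=1 C=0 D=0 ZF=0 PC=6
Step 5: PC=6 exec 'HALT'. After: A=4 B=1 C=0 D=0 ZF=0 PC=6 HALTED
Total instructions executed: 5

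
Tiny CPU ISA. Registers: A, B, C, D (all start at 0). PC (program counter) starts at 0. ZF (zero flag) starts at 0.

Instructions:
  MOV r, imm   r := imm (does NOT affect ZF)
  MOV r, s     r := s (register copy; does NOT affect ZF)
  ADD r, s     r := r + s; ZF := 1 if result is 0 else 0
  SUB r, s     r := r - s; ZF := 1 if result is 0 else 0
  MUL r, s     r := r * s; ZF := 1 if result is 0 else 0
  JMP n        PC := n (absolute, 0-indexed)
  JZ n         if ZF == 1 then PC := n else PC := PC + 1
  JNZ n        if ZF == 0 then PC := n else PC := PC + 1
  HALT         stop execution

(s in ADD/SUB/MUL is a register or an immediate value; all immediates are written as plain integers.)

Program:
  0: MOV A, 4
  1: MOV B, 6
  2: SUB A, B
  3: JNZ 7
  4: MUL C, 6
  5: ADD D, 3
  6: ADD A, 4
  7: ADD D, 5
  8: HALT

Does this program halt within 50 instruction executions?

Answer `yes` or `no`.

Answer: yes

Derivation:
Step 1: PC=0 exec 'MOV A, 4'. After: A=4 B=0 C=0 D=0 ZF=0 PC=1
Step 2: PC=1 exec 'MOV B, 6'. After: A=4 B=6 C=0 D=0 ZF=0 PC=2
Step 3: PC=2 exec 'SUB A, B'. After: A=-2 B=6 C=0 D=0 ZF=0 PC=3
Step 4: PC=3 exec 'JNZ 7'. After: A=-2 B=6 C=0 D=0 ZF=0 PC=7
Step 5: PC=7 exec 'ADD D, 5'. After: A=-2 B=6 C=0 D=5 ZF=0 PC=8
Step 6: PC=8 exec 'HALT'. After: A=-2 B=6 C=0 D=5 ZF=0 PC=8 HALTED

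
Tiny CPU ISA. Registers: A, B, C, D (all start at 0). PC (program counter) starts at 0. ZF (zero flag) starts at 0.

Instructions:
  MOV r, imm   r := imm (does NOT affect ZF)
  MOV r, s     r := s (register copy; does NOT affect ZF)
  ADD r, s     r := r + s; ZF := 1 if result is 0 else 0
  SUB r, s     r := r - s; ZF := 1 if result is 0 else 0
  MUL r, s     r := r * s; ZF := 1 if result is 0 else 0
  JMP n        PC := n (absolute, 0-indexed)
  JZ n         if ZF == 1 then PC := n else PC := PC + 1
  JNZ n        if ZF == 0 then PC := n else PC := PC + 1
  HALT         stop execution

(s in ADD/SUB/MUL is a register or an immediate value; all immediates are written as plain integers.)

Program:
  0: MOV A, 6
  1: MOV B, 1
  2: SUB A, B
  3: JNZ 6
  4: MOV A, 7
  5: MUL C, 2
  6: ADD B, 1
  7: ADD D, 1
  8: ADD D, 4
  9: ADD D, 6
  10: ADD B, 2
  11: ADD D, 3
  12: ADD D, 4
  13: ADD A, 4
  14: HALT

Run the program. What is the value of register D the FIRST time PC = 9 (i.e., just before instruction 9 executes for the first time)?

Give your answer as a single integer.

Step 1: PC=0 exec 'MOV A, 6'. After: A=6 B=0 C=0 D=0 ZF=0 PC=1
Step 2: PC=1 exec 'MOV B, 1'. After: A=6 B=1 C=0 D=0 ZF=0 PC=2
Step 3: PC=2 exec 'SUB A, B'. After: A=5 B=1 C=0 D=0 ZF=0 PC=3
Step 4: PC=3 exec 'JNZ 6'. After: A=5 B=1 C=0 D=0 ZF=0 PC=6
Step 5: PC=6 exec 'ADD B, 1'. After: A=5 B=2 C=0 D=0 ZF=0 PC=7
Step 6: PC=7 exec 'ADD D, 1'. After: A=5 B=2 C=0 D=1 ZF=0 PC=8
Step 7: PC=8 exec 'ADD D, 4'. After: A=5 B=2 C=0 D=5 ZF=0 PC=9
First time PC=9: D=5

5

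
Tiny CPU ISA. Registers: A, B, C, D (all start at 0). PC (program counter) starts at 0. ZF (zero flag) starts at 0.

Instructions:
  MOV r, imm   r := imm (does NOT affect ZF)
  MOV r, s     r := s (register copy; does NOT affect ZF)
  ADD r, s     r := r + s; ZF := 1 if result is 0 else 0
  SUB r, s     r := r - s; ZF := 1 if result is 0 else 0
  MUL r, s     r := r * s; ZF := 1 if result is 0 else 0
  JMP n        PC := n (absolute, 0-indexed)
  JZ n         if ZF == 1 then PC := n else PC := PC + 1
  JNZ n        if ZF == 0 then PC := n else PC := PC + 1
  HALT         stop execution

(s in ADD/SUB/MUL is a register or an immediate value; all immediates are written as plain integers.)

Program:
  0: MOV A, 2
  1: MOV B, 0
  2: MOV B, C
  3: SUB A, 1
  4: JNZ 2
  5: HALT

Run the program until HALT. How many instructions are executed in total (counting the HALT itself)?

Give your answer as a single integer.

Step 1: PC=0 exec 'MOV A, 2'. After: A=2 B=0 C=0 D=0 ZF=0 PC=1
Step 2: PC=1 exec 'MOV B, 0'. After: A=2 B=0 C=0 D=0 ZF=0 PC=2
Step 3: PC=2 exec 'MOV B, C'. After: A=2 B=0 C=0 D=0 ZF=0 PC=3
Step 4: PC=3 exec 'SUB A, 1'. After: A=1 B=0 C=0 D=0 ZF=0 PC=4
Step 5: PC=4 exec 'JNZ 2'. After: A=1 B=0 C=0 D=0 ZF=0 PC=2
Step 6: PC=2 exec 'MOV B, C'. After: A=1 B=0 C=0 D=0 ZF=0 PC=3
Step 7: PC=3 exec 'SUB A, 1'. After: A=0 B=0 C=0 D=0 ZF=1 PC=4
Step 8: PC=4 exec 'JNZ 2'. After: A=0 B=0 C=0 D=0 ZF=1 PC=5
Step 9: PC=5 exec 'HALT'. After: A=0 B=0 C=0 D=0 ZF=1 PC=5 HALTED
Total instructions executed: 9

Answer: 9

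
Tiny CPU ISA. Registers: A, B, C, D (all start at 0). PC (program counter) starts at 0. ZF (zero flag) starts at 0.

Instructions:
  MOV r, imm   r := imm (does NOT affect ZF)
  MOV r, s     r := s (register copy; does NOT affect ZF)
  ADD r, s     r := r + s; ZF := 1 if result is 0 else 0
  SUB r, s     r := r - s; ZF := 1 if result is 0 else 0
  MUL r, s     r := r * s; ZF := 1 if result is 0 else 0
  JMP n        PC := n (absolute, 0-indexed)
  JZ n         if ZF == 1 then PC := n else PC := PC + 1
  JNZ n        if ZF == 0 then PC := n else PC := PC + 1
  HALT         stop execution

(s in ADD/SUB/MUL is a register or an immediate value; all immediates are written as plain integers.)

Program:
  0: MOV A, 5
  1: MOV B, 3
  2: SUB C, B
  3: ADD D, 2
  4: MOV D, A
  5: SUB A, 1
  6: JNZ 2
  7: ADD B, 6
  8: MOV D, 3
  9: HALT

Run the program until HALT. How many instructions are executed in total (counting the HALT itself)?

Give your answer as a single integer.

Answer: 30

Derivation:
Step 1: PC=0 exec 'MOV A, 5'. After: A=5 B=0 C=0 D=0 ZF=0 PC=1
Step 2: PC=1 exec 'MOV B, 3'. After: A=5 B=3 C=0 D=0 ZF=0 PC=2
Step 3: PC=2 exec 'SUB C, B'. After: A=5 B=3 C=-3 D=0 ZF=0 PC=3
Step 4: PC=3 exec 'ADD D, 2'. After: A=5 B=3 C=-3 D=2 ZF=0 PC=4
Step 5: PC=4 exec 'MOV D, A'. After: A=5 B=3 C=-3 D=5 ZF=0 PC=5
Step 6: PC=5 exec 'SUB A, 1'. After: A=4 B=3 C=-3 D=5 ZF=0 PC=6
Step 7: PC=6 exec 'JNZ 2'. After: A=4 B=3 C=-3 D=5 ZF=0 PC=2
Step 8: PC=2 exec 'SUB C, B'. After: A=4 B=3 C=-6 D=5 ZF=0 PC=3
Step 9: PC=3 exec 'ADD D, 2'. After: A=4 B=3 C=-6 D=7 ZF=0 PC=4
Step 10: PC=4 exec 'MOV D, A'. After: A=4 B=3 C=-6 D=4 ZF=0 PC=5
Step 11: PC=5 exec 'SUB A, 1'. After: A=3 B=3 C=-6 D=4 ZF=0 PC=6
Step 12: PC=6 exec 'JNZ 2'. After: A=3 B=3 C=-6 D=4 ZF=0 PC=2
Step 13: PC=2 exec 'SUB C, B'. After: A=3 B=3 C=-9 D=4 ZF=0 PC=3
Step 14: PC=3 exec 'ADD D, 2'. After: A=3 B=3 C=-9 D=6 ZF=0 PC=4
Step 15: PC=4 exec 'MOV D, A'. After: A=3 B=3 C=-9 D=3 ZF=0 PC=5
Step 16: PC=5 exec 'SUB A, 1'. After: A=2 B=3 C=-9 D=3 ZF=0 PC=6
Step 17: PC=6 exec 'JNZ 2'. After: A=2 B=3 C=-9 D=3 ZF=0 PC=2
Step 18: PC=2 exec 'SUB C, B'. After: A=2 B=3 C=-12 D=3 ZF=0 PC=3
Step 19: PC=3 exec 'ADD D, 2'. After: A=2 B=3 C=-12 D=5 ZF=0 PC=4
Step 20: PC=4 exec 'MOV D, A'. After: A=2 B=3 C=-12 D=2 ZF=0 PC=5
Step 21: PC=5 exec 'SUB A, 1'. After: A=1 B=3 C=-12 D=2 ZF=0 PC=6
Step 22: PC=6 exec 'JNZ 2'. After: A=1 B=3 C=-12 D=2 ZF=0 PC=2
Step 23: PC=2 exec 'SUB C, B'. After: A=1 B=3 C=-15 D=2 ZF=0 PC=3
Step 24: PC=3 exec 'ADD D, 2'. After: A=1 B=3 C=-15 D=4 ZF=0 PC=4
Step 25: PC=4 exec 'MOV D, A'. After: A=1 B=3 C=-15 D=1 ZF=0 PC=5
Step 26: PC=5 exec 'SUB A, 1'. After: A=0 B=3 C=-15 D=1 ZF=1 PC=6
Step 27: PC=6 exec 'JNZ 2'. After: A=0 B=3 C=-15 D=1 ZF=1 PC=7
Step 28: PC=7 exec 'ADD B, 6'. After: A=0 B=9 C=-15 D=1 ZF=0 PC=8
Step 29: PC=8 exec 'MOV D, 3'. After: A=0 B=9 C=-15 D=3 ZF=0 PC=9
Step 30: PC=9 exec 'HALT'. After: A=0 B=9 C=-15 D=3 ZF=0 PC=9 HALTED
Total instructions executed: 30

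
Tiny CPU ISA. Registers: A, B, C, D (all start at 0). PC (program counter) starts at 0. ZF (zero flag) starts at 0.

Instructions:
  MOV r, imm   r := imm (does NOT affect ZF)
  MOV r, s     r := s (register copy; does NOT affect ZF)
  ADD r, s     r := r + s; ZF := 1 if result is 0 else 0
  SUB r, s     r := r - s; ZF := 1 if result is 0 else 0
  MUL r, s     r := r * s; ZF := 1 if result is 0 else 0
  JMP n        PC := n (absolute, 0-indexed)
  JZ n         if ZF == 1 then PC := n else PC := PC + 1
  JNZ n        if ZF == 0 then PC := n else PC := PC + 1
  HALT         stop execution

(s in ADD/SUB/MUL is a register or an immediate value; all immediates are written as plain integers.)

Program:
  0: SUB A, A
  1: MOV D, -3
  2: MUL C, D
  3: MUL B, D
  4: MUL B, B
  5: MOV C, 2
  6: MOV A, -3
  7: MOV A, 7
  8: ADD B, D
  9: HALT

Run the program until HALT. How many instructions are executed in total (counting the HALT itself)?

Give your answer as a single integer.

Step 1: PC=0 exec 'SUB A, A'. After: A=0 B=0 C=0 D=0 ZF=1 PC=1
Step 2: PC=1 exec 'MOV D, -3'. After: A=0 B=0 C=0 D=-3 ZF=1 PC=2
Step 3: PC=2 exec 'MUL C, D'. After: A=0 B=0 C=0 D=-3 ZF=1 PC=3
Step 4: PC=3 exec 'MUL B, D'. After: A=0 B=0 C=0 D=-3 ZF=1 PC=4
Step 5: PC=4 exec 'MUL B, B'. After: A=0 B=0 C=0 D=-3 ZF=1 PC=5
Step 6: PC=5 exec 'MOV C, 2'. After: A=0 B=0 C=2 D=-3 ZF=1 PC=6
Step 7: PC=6 exec 'MOV A, -3'. After: A=-3 B=0 C=2 D=-3 ZF=1 PC=7
Step 8: PC=7 exec 'MOV A, 7'. After: A=7 B=0 C=2 D=-3 ZF=1 PC=8
Step 9: PC=8 exec 'ADD B, D'. After: A=7 B=-3 C=2 D=-3 ZF=0 PC=9
Step 10: PC=9 exec 'HALT'. After: A=7 B=-3 C=2 D=-3 ZF=0 PC=9 HALTED
Total instructions executed: 10

Answer: 10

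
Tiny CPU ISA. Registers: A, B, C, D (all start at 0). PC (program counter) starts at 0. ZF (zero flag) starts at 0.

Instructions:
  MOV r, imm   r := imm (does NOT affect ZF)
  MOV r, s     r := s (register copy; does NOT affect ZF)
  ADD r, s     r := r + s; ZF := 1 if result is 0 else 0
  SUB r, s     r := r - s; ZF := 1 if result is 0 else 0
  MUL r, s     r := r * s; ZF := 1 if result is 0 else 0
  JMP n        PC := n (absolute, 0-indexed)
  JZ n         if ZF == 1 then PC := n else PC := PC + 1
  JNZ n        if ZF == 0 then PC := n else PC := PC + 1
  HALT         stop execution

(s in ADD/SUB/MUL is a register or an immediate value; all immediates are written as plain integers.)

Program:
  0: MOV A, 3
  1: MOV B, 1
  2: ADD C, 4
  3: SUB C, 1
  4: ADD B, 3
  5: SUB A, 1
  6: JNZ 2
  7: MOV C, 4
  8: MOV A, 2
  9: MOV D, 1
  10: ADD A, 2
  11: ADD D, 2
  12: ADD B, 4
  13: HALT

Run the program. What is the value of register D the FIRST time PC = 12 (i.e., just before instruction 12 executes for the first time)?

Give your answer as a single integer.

Step 1: PC=0 exec 'MOV A, 3'. After: A=3 B=0 C=0 D=0 ZF=0 PC=1
Step 2: PC=1 exec 'MOV B, 1'. After: A=3 B=1 C=0 D=0 ZF=0 PC=2
Step 3: PC=2 exec 'ADD C, 4'. After: A=3 B=1 C=4 D=0 ZF=0 PC=3
Step 4: PC=3 exec 'SUB C, 1'. After: A=3 B=1 C=3 D=0 ZF=0 PC=4
Step 5: PC=4 exec 'ADD B, 3'. After: A=3 B=4 C=3 D=0 ZF=0 PC=5
Step 6: PC=5 exec 'SUB A, 1'. After: A=2 B=4 C=3 D=0 ZF=0 PC=6
Step 7: PC=6 exec 'JNZ 2'. After: A=2 B=4 C=3 D=0 ZF=0 PC=2
Step 8: PC=2 exec 'ADD C, 4'. After: A=2 B=4 C=7 D=0 ZF=0 PC=3
Step 9: PC=3 exec 'SUB C, 1'. After: A=2 B=4 C=6 D=0 ZF=0 PC=4
Step 10: PC=4 exec 'ADD B, 3'. After: A=2 B=7 C=6 D=0 ZF=0 PC=5
Step 11: PC=5 exec 'SUB A, 1'. After: A=1 B=7 C=6 D=0 ZF=0 PC=6
Step 12: PC=6 exec 'JNZ 2'. After: A=1 B=7 C=6 D=0 ZF=0 PC=2
Step 13: PC=2 exec 'ADD C, 4'. After: A=1 B=7 C=10 D=0 ZF=0 PC=3
Step 14: PC=3 exec 'SUB C, 1'. After: A=1 B=7 C=9 D=0 ZF=0 PC=4
Step 15: PC=4 exec 'ADD B, 3'. After: A=1 B=10 C=9 D=0 ZF=0 PC=5
Step 16: PC=5 exec 'SUB A, 1'. After: A=0 B=10 C=9 D=0 ZF=1 PC=6
Step 17: PC=6 exec 'JNZ 2'. After: A=0 B=10 C=9 D=0 ZF=1 PC=7
Step 18: PC=7 exec 'MOV C, 4'. After: A=0 B=10 C=4 D=0 ZF=1 PC=8
Step 19: PC=8 exec 'MOV A, 2'. After: A=2 B=10 C=4 D=0 ZF=1 PC=9
Step 20: PC=9 exec 'MOV D, 1'. After: A=2 B=10 C=4 D=1 ZF=1 PC=10
Step 21: PC=10 exec 'ADD A, 2'. After: A=4 B=10 C=4 D=1 ZF=0 PC=11
Step 22: PC=11 exec 'ADD D, 2'. After: A=4 B=10 C=4 D=3 ZF=0 PC=12
First time PC=12: D=3

3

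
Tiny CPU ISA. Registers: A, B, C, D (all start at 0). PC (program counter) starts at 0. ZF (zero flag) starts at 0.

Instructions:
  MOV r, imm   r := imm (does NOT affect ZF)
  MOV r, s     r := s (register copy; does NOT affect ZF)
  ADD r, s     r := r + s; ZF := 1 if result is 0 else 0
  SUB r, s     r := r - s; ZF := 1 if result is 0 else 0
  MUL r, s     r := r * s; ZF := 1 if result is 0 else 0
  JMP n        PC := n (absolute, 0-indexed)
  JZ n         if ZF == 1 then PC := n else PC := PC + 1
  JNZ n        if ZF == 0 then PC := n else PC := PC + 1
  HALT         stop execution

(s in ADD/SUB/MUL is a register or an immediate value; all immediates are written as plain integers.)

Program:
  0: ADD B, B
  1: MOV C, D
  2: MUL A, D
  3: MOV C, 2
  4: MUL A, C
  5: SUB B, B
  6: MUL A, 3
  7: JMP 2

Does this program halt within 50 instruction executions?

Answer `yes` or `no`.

Answer: no

Derivation:
Step 1: PC=0 exec 'ADD B, B'. After: A=0 B=0 C=0 D=0 ZF=1 PC=1
Step 2: PC=1 exec 'MOV C, D'. After: A=0 B=0 C=0 D=0 ZF=1 PC=2
Step 3: PC=2 exec 'MUL A, D'. After: A=0 B=0 C=0 D=0 ZF=1 PC=3
Step 4: PC=3 exec 'MOV C, 2'. After: A=0 B=0 C=2 D=0 ZF=1 PC=4
Step 5: PC=4 exec 'MUL A, C'. After: A=0 B=0 C=2 D=0 ZF=1 PC=5
Step 6: PC=5 exec 'SUB B, B'. After: A=0 B=0 C=2 D=0 ZF=1 PC=6
Step 7: PC=6 exec 'MUL A, 3'. After: A=0 B=0 C=2 D=0 ZF=1 PC=7
Step 8: PC=7 exec 'JMP 2'. After: A=0 B=0 C=2 D=0 ZF=1 PC=2
Step 9: PC=2 exec 'MUL A, D'. After: A=0 B=0 C=2 D=0 ZF=1 PC=3
Step 10: PC=3 exec 'MOV C, 2'. After: A=0 B=0 C=2 D=0 ZF=1 PC=4
State after step 10 equals state after step 4: the program is in a cycle of length 6 and will never halt.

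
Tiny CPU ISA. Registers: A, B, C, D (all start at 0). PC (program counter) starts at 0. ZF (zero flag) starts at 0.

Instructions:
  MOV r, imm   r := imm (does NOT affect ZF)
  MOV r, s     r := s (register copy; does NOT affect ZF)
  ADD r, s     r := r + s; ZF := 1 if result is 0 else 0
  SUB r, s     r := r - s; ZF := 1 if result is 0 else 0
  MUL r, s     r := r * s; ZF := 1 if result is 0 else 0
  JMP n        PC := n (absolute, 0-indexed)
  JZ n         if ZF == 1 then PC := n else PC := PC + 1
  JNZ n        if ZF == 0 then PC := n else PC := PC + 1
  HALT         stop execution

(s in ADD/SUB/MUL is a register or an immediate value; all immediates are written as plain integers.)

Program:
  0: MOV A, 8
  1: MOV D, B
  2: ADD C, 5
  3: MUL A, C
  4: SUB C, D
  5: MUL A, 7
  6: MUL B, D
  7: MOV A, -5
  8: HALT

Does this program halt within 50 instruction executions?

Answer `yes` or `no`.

Step 1: PC=0 exec 'MOV A, 8'. After: A=8 B=0 C=0 D=0 ZF=0 PC=1
Step 2: PC=1 exec 'MOV D, B'. After: A=8 B=0 C=0 D=0 ZF=0 PC=2
Step 3: PC=2 exec 'ADD C, 5'. After: A=8 B=0 C=5 D=0 ZF=0 PC=3
Step 4: PC=3 exec 'MUL A, C'. After: A=40 B=0 C=5 D=0 ZF=0 PC=4
Step 5: PC=4 exec 'SUB C, D'. After: A=40 B=0 C=5 D=0 ZF=0 PC=5
Step 6: PC=5 exec 'MUL A, 7'. After: A=280 B=0 C=5 D=0 ZF=0 PC=6
Step 7: PC=6 exec 'MUL B, D'. After: A=280 B=0 C=5 D=0 ZF=1 PC=7
Step 8: PC=7 exec 'MOV A, -5'. After: A=-5 B=0 C=5 D=0 ZF=1 PC=8
Step 9: PC=8 exec 'HALT'. After: A=-5 B=0 C=5 D=0 ZF=1 PC=8 HALTED

Answer: yes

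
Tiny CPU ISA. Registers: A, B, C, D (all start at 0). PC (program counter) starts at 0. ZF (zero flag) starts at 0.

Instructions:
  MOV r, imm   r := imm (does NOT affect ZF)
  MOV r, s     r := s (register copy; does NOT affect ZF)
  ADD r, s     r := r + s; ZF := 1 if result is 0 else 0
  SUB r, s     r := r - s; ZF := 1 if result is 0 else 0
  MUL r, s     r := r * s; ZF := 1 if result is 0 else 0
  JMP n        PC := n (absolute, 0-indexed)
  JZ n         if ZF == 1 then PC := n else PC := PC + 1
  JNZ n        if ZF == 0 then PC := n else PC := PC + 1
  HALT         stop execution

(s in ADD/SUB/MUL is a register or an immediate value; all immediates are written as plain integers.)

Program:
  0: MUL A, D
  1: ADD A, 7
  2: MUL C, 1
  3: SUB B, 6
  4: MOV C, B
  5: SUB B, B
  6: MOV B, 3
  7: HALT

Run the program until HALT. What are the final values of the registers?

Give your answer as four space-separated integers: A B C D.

Step 1: PC=0 exec 'MUL A, D'. After: A=0 B=0 C=0 D=0 ZF=1 PC=1
Step 2: PC=1 exec 'ADD A, 7'. After: A=7 B=0 C=0 D=0 ZF=0 PC=2
Step 3: PC=2 exec 'MUL C, 1'. After: A=7 B=0 C=0 D=0 ZF=1 PC=3
Step 4: PC=3 exec 'SUB B, 6'. After: A=7 B=-6 C=0 D=0 ZF=0 PC=4
Step 5: PC=4 exec 'MOV C, B'. After: A=7 B=-6 C=-6 D=0 ZF=0 PC=5
Step 6: PC=5 exec 'SUB B, B'. After: A=7 B=0 C=-6 D=0 ZF=1 PC=6
Step 7: PC=6 exec 'MOV B, 3'. After: A=7 B=3 C=-6 D=0 ZF=1 PC=7
Step 8: PC=7 exec 'HALT'. After: A=7 B=3 C=-6 D=0 ZF=1 PC=7 HALTED

Answer: 7 3 -6 0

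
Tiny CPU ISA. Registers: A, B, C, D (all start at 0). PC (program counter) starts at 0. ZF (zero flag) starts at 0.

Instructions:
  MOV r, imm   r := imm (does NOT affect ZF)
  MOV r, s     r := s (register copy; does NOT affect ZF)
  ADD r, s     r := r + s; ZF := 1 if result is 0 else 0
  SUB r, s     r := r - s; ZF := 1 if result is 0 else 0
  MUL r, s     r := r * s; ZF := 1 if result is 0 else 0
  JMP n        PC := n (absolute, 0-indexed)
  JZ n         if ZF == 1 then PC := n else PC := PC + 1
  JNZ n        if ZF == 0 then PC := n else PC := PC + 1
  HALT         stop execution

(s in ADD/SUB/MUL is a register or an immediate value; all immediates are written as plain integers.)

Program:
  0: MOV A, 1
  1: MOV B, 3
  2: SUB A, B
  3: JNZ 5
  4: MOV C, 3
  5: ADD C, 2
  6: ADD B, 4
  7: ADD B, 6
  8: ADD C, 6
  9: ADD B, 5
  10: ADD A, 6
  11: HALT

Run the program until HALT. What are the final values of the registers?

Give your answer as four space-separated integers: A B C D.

Answer: 4 18 8 0

Derivation:
Step 1: PC=0 exec 'MOV A, 1'. After: A=1 B=0 C=0 D=0 ZF=0 PC=1
Step 2: PC=1 exec 'MOV B, 3'. After: A=1 B=3 C=0 D=0 ZF=0 PC=2
Step 3: PC=2 exec 'SUB A, B'. After: A=-2 B=3 C=0 D=0 ZF=0 PC=3
Step 4: PC=3 exec 'JNZ 5'. After: A=-2 B=3 C=0 D=0 ZF=0 PC=5
Step 5: PC=5 exec 'ADD C, 2'. After: A=-2 B=3 C=2 D=0 ZF=0 PC=6
Step 6: PC=6 exec 'ADD B, 4'. After: A=-2 B=7 C=2 D=0 ZF=0 PC=7
Step 7: PC=7 exec 'ADD B, 6'. After: A=-2 B=13 C=2 D=0 ZF=0 PC=8
Step 8: PC=8 exec 'ADD C, 6'. After: A=-2 B=13 C=8 D=0 ZF=0 PC=9
Step 9: PC=9 exec 'ADD B, 5'. After: A=-2 B=18 C=8 D=0 ZF=0 PC=10
Step 10: PC=10 exec 'ADD A, 6'. After: A=4 B=18 C=8 D=0 ZF=0 PC=11
Step 11: PC=11 exec 'HALT'. After: A=4 B=18 C=8 D=0 ZF=0 PC=11 HALTED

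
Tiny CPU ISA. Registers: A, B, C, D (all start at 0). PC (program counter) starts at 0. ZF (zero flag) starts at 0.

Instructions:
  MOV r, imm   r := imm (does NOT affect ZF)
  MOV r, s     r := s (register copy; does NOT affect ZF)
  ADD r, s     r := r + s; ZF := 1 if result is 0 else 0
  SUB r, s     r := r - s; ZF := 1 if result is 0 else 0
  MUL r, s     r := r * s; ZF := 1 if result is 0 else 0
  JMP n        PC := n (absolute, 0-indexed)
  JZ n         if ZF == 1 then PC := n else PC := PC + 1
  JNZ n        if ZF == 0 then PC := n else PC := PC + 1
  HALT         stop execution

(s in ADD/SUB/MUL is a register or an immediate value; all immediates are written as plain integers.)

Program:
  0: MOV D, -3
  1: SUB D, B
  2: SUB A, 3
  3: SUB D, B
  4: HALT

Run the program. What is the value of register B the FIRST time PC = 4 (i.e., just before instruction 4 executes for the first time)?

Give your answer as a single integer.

Step 1: PC=0 exec 'MOV D, -3'. After: A=0 B=0 C=0 D=-3 ZF=0 PC=1
Step 2: PC=1 exec 'SUB D, B'. After: A=0 B=0 C=0 D=-3 ZF=0 PC=2
Step 3: PC=2 exec 'SUB A, 3'. After: A=-3 B=0 C=0 D=-3 ZF=0 PC=3
Step 4: PC=3 exec 'SUB D, B'. After: A=-3 B=0 C=0 D=-3 ZF=0 PC=4
First time PC=4: B=0

0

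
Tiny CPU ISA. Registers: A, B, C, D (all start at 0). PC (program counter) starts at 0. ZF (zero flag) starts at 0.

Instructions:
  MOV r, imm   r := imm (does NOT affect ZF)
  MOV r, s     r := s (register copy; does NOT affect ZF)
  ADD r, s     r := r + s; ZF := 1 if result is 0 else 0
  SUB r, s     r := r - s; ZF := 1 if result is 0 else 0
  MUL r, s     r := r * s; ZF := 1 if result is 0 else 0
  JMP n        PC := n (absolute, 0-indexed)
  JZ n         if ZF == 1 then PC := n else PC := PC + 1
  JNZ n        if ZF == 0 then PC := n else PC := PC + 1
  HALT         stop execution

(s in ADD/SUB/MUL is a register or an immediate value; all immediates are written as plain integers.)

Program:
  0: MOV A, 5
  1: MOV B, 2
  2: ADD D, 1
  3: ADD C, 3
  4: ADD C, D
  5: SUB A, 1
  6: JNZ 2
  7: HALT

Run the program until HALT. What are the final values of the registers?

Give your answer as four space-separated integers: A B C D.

Answer: 0 2 30 5

Derivation:
Step 1: PC=0 exec 'MOV A, 5'. After: A=5 B=0 C=0 D=0 ZF=0 PC=1
Step 2: PC=1 exec 'MOV B, 2'. After: A=5 B=2 C=0 D=0 ZF=0 PC=2
Step 3: PC=2 exec 'ADD D, 1'. After: A=5 B=2 C=0 D=1 ZF=0 PC=3
Step 4: PC=3 exec 'ADD C, 3'. After: A=5 B=2 C=3 D=1 ZF=0 PC=4
Step 5: PC=4 exec 'ADD C, D'. After: A=5 B=2 C=4 D=1 ZF=0 PC=5
Step 6: PC=5 exec 'SUB A, 1'. After: A=4 B=2 C=4 D=1 ZF=0 PC=6
Step 7: PC=6 exec 'JNZ 2'. After: A=4 B=2 C=4 D=1 ZF=0 PC=2
Step 8: PC=2 exec 'ADD D, 1'. After: A=4 B=2 C=4 D=2 ZF=0 PC=3
Step 9: PC=3 exec 'ADD C, 3'. After: A=4 B=2 C=7 D=2 ZF=0 PC=4
Step 10: PC=4 exec 'ADD C, D'. After: A=4 B=2 C=9 D=2 ZF=0 PC=5
Step 11: PC=5 exec 'SUB A, 1'. After: A=3 B=2 C=9 D=2 ZF=0 PC=6
Step 12: PC=6 exec 'JNZ 2'. After: A=3 B=2 C=9 D=2 ZF=0 PC=2
Step 13: PC=2 exec 'ADD D, 1'. After: A=3 B=2 C=9 D=3 ZF=0 PC=3
Step 14: PC=3 exec 'ADD C, 3'. After: A=3 B=2 C=12 D=3 ZF=0 PC=4
Step 15: PC=4 exec 'ADD C, D'. After: A=3 B=2 C=15 D=3 ZF=0 PC=5
Step 16: PC=5 exec 'SUB A, 1'. After: A=2 B=2 C=15 D=3 ZF=0 PC=6
Step 17: PC=6 exec 'JNZ 2'. After: A=2 B=2 C=15 D=3 ZF=0 PC=2
Step 18: PC=2 exec 'ADD D, 1'. After: A=2 B=2 C=15 D=4 ZF=0 PC=3
Step 19: PC=3 exec 'ADD C, 3'. After: A=2 B=2 C=18 D=4 ZF=0 PC=4
Step 20: PC=4 exec 'ADD C, D'. After: A=2 B=2 C=22 D=4 ZF=0 PC=5
Step 21: PC=5 exec 'SUB A, 1'. After: A=1 B=2 C=22 D=4 ZF=0 PC=6
Step 22: PC=6 exec 'JNZ 2'. After: A=1 B=2 C=22 D=4 ZF=0 PC=2
Step 23: PC=2 exec 'ADD D, 1'. After: A=1 B=2 C=22 D=5 ZF=0 PC=3
Step 24: PC=3 exec 'ADD C, 3'. After: A=1 B=2 C=25 D=5 ZF=0 PC=4
Step 25: PC=4 exec 'ADD C, D'. After: A=1 B=2 C=30 D=5 ZF=0 PC=5
Step 26: PC=5 exec 'SUB A, 1'. After: A=0 B=2 C=30 D=5 ZF=1 PC=6
Step 27: PC=6 exec 'JNZ 2'. After: A=0 B=2 C=30 D=5 ZF=1 PC=7
Step 28: PC=7 exec 'HALT'. After: A=0 B=2 C=30 D=5 ZF=1 PC=7 HALTED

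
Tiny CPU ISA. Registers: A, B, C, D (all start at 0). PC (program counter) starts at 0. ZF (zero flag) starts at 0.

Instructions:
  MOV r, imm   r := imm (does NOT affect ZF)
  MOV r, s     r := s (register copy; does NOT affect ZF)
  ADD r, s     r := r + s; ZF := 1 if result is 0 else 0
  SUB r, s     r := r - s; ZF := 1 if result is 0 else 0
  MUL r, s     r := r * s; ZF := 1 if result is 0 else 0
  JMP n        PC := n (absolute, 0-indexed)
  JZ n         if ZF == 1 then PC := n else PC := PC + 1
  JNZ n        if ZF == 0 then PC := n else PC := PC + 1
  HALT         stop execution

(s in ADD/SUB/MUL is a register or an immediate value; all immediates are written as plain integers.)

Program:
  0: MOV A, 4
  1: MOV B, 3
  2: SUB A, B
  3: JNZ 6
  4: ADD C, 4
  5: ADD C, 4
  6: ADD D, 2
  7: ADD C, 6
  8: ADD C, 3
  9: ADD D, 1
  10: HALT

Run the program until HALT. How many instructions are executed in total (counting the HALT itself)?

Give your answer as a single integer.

Step 1: PC=0 exec 'MOV A, 4'. After: A=4 B=0 C=0 D=0 ZF=0 PC=1
Step 2: PC=1 exec 'MOV B, 3'. After: A=4 B=3 C=0 D=0 ZF=0 PC=2
Step 3: PC=2 exec 'SUB A, B'. After: A=1 B=3 C=0 D=0 ZF=0 PC=3
Step 4: PC=3 exec 'JNZ 6'. After: A=1 B=3 C=0 D=0 ZF=0 PC=6
Step 5: PC=6 exec 'ADD D, 2'. After: A=1 B=3 C=0 D=2 ZF=0 PC=7
Step 6: PC=7 exec 'ADD C, 6'. After: A=1 B=3 C=6 D=2 ZF=0 PC=8
Step 7: PC=8 exec 'ADD C, 3'. After: A=1 B=3 C=9 D=2 ZF=0 PC=9
Step 8: PC=9 exec 'ADD D, 1'. After: A=1 B=3 C=9 D=3 ZF=0 PC=10
Step 9: PC=10 exec 'HALT'. After: A=1 B=3 C=9 D=3 ZF=0 PC=10 HALTED
Total instructions executed: 9

Answer: 9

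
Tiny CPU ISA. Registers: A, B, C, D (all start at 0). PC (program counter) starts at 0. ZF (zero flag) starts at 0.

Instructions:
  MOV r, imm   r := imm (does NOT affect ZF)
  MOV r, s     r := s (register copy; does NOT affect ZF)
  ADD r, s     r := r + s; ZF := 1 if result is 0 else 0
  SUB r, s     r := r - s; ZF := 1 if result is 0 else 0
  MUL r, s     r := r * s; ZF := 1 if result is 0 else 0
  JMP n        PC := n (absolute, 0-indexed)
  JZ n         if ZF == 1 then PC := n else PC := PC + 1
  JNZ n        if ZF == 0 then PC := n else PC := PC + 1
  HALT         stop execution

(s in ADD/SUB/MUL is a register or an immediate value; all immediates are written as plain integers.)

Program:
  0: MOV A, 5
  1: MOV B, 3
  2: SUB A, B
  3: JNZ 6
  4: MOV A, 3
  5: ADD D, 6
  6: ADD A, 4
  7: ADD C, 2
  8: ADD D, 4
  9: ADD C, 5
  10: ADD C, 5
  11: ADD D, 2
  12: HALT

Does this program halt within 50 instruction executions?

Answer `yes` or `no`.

Answer: yes

Derivation:
Step 1: PC=0 exec 'MOV A, 5'. After: A=5 B=0 C=0 D=0 ZF=0 PC=1
Step 2: PC=1 exec 'MOV B, 3'. After: A=5 B=3 C=0 D=0 ZF=0 PC=2
Step 3: PC=2 exec 'SUB A, B'. After: A=2 B=3 C=0 D=0 ZF=0 PC=3
Step 4: PC=3 exec 'JNZ 6'. After: A=2 B=3 C=0 D=0 ZF=0 PC=6
Step 5: PC=6 exec 'ADD A, 4'. After: A=6 B=3 C=0 D=0 ZF=0 PC=7
Step 6: PC=7 exec 'ADD C, 2'. After: A=6 B=3 C=2 D=0 ZF=0 PC=8
Step 7: PC=8 exec 'ADD D, 4'. After: A=6 B=3 C=2 D=4 ZF=0 PC=9
Step 8: PC=9 exec 'ADD C, 5'. After: A=6 B=3 C=7 D=4 ZF=0 PC=10
Step 9: PC=10 exec 'ADD C, 5'. After: A=6 B=3 C=12 D=4 ZF=0 PC=11
Step 10: PC=11 exec 'ADD D, 2'. After: A=6 B=3 C=12 D=6 ZF=0 PC=12
Step 11: PC=12 exec 'HALT'. After: A=6 B=3 C=12 D=6 ZF=0 PC=12 HALTED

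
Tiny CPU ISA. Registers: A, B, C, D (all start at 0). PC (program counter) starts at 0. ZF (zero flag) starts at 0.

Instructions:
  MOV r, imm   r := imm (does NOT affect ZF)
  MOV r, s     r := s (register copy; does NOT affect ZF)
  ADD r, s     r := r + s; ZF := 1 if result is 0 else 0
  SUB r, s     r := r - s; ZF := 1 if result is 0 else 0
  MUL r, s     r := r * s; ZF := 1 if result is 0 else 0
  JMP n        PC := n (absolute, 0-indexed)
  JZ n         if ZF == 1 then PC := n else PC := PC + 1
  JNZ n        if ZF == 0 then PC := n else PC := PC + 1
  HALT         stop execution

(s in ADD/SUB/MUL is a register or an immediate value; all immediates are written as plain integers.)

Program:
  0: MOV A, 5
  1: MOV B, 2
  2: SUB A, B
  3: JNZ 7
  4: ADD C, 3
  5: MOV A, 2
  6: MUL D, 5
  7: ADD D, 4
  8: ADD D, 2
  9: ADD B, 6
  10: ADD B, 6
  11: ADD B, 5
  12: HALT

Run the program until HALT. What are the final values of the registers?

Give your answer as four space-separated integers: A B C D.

Step 1: PC=0 exec 'MOV A, 5'. After: A=5 B=0 C=0 D=0 ZF=0 PC=1
Step 2: PC=1 exec 'MOV B, 2'. After: A=5 B=2 C=0 D=0 ZF=0 PC=2
Step 3: PC=2 exec 'SUB A, B'. After: A=3 B=2 C=0 D=0 ZF=0 PC=3
Step 4: PC=3 exec 'JNZ 7'. After: A=3 B=2 C=0 D=0 ZF=0 PC=7
Step 5: PC=7 exec 'ADD D, 4'. After: A=3 B=2 C=0 D=4 ZF=0 PC=8
Step 6: PC=8 exec 'ADD D, 2'. After: A=3 B=2 C=0 D=6 ZF=0 PC=9
Step 7: PC=9 exec 'ADD B, 6'. After: A=3 B=8 C=0 D=6 ZF=0 PC=10
Step 8: PC=10 exec 'ADD B, 6'. After: A=3 B=14 C=0 D=6 ZF=0 PC=11
Step 9: PC=11 exec 'ADD B, 5'. After: A=3 B=19 C=0 D=6 ZF=0 PC=12
Step 10: PC=12 exec 'HALT'. After: A=3 B=19 C=0 D=6 ZF=0 PC=12 HALTED

Answer: 3 19 0 6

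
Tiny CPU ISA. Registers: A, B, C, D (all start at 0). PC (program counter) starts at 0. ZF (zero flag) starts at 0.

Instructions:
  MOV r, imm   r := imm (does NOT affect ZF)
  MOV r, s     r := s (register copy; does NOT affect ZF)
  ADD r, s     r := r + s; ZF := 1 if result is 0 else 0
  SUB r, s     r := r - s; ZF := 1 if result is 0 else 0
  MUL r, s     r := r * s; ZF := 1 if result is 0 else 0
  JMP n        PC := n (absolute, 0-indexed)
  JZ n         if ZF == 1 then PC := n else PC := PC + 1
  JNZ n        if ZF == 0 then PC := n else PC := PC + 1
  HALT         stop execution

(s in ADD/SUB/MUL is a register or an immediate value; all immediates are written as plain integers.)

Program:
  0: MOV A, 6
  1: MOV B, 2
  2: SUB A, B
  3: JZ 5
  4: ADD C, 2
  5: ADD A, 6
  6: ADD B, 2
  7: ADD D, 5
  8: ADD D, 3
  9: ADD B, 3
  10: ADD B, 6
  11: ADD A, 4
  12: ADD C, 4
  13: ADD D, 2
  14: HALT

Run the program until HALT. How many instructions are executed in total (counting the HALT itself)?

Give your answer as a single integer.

Step 1: PC=0 exec 'MOV A, 6'. After: A=6 B=0 C=0 D=0 ZF=0 PC=1
Step 2: PC=1 exec 'MOV B, 2'. After: A=6 B=2 C=0 D=0 ZF=0 PC=2
Step 3: PC=2 exec 'SUB A, B'. After: A=4 B=2 C=0 D=0 ZF=0 PC=3
Step 4: PC=3 exec 'JZ 5'. After: A=4 B=2 C=0 D=0 ZF=0 PC=4
Step 5: PC=4 exec 'ADD C, 2'. After: A=4 B=2 C=2 D=0 ZF=0 PC=5
Step 6: PC=5 exec 'ADD A, 6'. After: A=10 B=2 C=2 D=0 ZF=0 PC=6
Step 7: PC=6 exec 'ADD B, 2'. After: A=10 B=4 C=2 D=0 ZF=0 PC=7
Step 8: PC=7 exec 'ADD D, 5'. After: A=10 B=4 C=2 D=5 ZF=0 PC=8
Step 9: PC=8 exec 'ADD D, 3'. After: A=10 B=4 C=2 D=8 ZF=0 PC=9
Step 10: PC=9 exec 'ADD B, 3'. After: A=10 B=7 C=2 D=8 ZF=0 PC=10
Step 11: PC=10 exec 'ADD B, 6'. After: A=10 B=13 C=2 D=8 ZF=0 PC=11
Step 12: PC=11 exec 'ADD A, 4'. After: A=14 B=13 C=2 D=8 ZF=0 PC=12
Step 13: PC=12 exec 'ADD C, 4'. After: A=14 B=13 C=6 D=8 ZF=0 PC=13
Step 14: PC=13 exec 'ADD D, 2'. After: A=14 B=13 C=6 D=10 ZF=0 PC=14
Step 15: PC=14 exec 'HALT'. After: A=14 B=13 C=6 D=10 ZF=0 PC=14 HALTED
Total instructions executed: 15

Answer: 15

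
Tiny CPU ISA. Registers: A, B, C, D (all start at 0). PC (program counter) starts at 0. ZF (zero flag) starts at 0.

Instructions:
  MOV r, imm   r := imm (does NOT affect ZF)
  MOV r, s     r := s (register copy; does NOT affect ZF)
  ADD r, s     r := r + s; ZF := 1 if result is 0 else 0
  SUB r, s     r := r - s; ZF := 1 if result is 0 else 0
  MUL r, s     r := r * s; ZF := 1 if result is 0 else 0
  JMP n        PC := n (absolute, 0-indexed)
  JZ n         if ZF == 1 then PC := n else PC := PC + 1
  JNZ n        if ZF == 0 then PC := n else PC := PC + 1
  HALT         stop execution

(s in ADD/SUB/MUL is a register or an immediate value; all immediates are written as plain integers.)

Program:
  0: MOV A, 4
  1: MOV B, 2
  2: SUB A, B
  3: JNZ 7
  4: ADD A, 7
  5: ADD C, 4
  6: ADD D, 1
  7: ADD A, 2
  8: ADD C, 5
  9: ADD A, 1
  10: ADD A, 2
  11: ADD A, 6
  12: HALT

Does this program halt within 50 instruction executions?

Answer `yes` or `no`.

Step 1: PC=0 exec 'MOV A, 4'. After: A=4 B=0 C=0 D=0 ZF=0 PC=1
Step 2: PC=1 exec 'MOV B, 2'. After: A=4 B=2 C=0 D=0 ZF=0 PC=2
Step 3: PC=2 exec 'SUB A, B'. After: A=2 B=2 C=0 D=0 ZF=0 PC=3
Step 4: PC=3 exec 'JNZ 7'. After: A=2 B=2 C=0 D=0 ZF=0 PC=7
Step 5: PC=7 exec 'ADD A, 2'. After: A=4 B=2 C=0 D=0 ZF=0 PC=8
Step 6: PC=8 exec 'ADD C, 5'. After: A=4 B=2 C=5 D=0 ZF=0 PC=9
Step 7: PC=9 exec 'ADD A, 1'. After: A=5 B=2 C=5 D=0 ZF=0 PC=10
Step 8: PC=10 exec 'ADD A, 2'. After: A=7 B=2 C=5 D=0 ZF=0 PC=11
Step 9: PC=11 exec 'ADD A, 6'. After: A=13 B=2 C=5 D=0 ZF=0 PC=12
Step 10: PC=12 exec 'HALT'. After: A=13 B=2 C=5 D=0 ZF=0 PC=12 HALTED

Answer: yes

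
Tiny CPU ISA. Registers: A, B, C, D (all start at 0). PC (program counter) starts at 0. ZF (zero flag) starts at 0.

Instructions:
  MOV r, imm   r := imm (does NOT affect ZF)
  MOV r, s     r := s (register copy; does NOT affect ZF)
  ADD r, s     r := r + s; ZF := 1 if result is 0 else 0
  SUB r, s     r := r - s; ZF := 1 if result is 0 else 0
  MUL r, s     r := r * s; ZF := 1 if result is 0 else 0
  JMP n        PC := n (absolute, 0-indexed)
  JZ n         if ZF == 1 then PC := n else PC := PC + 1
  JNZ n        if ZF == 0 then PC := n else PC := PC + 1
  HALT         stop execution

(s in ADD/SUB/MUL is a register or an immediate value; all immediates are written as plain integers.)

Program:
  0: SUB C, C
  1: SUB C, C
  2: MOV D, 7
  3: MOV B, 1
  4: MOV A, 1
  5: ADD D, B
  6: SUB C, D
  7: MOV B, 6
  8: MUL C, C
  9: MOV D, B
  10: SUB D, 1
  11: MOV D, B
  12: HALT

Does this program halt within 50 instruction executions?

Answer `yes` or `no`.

Step 1: PC=0 exec 'SUB C, C'. After: A=0 B=0 C=0 D=0 ZF=1 PC=1
Step 2: PC=1 exec 'SUB C, C'. After: A=0 B=0 C=0 D=0 ZF=1 PC=2
Step 3: PC=2 exec 'MOV D, 7'. After: A=0 B=0 C=0 D=7 ZF=1 PC=3
Step 4: PC=3 exec 'MOV B, 1'. After: A=0 B=1 C=0 D=7 ZF=1 PC=4
Step 5: PC=4 exec 'MOV A, 1'. After: A=1 B=1 C=0 D=7 ZF=1 PC=5
Step 6: PC=5 exec 'ADD D, B'. After: A=1 B=1 C=0 D=8 ZF=0 PC=6
Step 7: PC=6 exec 'SUB C, D'. After: A=1 B=1 C=-8 D=8 ZF=0 PC=7
Step 8: PC=7 exec 'MOV B, 6'. After: A=1 B=6 C=-8 D=8 ZF=0 PC=8
Step 9: PC=8 exec 'MUL C, C'. After: A=1 B=6 C=64 D=8 ZF=0 PC=9
Step 10: PC=9 exec 'MOV D, B'. After: A=1 B=6 C=64 D=6 ZF=0 PC=10
Step 11: PC=10 exec 'SUB D, 1'. After: A=1 B=6 C=64 D=5 ZF=0 PC=11
Step 12: PC=11 exec 'MOV D, B'. After: A=1 B=6 C=64 D=6 ZF=0 PC=12
Step 13: PC=12 exec 'HALT'. After: A=1 B=6 C=64 D=6 ZF=0 PC=12 HALTED

Answer: yes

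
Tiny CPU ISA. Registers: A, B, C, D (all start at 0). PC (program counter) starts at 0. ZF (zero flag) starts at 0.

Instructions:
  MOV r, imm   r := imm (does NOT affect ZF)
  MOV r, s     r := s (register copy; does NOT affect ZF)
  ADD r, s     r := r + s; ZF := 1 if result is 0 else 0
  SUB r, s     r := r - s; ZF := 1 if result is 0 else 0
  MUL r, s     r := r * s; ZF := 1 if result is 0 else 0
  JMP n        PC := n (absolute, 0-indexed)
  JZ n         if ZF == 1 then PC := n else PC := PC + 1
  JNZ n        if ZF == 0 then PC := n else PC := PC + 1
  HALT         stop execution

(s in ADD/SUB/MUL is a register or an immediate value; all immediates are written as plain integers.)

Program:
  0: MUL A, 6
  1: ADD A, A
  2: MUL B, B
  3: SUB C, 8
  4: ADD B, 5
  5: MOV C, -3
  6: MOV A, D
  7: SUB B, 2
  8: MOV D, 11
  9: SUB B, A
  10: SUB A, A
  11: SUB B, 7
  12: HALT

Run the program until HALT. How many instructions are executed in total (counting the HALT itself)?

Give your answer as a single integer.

Step 1: PC=0 exec 'MUL A, 6'. After: A=0 B=0 C=0 D=0 ZF=1 PC=1
Step 2: PC=1 exec 'ADD A, A'. After: A=0 B=0 C=0 D=0 ZF=1 PC=2
Step 3: PC=2 exec 'MUL B, B'. After: A=0 B=0 C=0 D=0 ZF=1 PC=3
Step 4: PC=3 exec 'SUB C, 8'. After: A=0 B=0 C=-8 D=0 ZF=0 PC=4
Step 5: PC=4 exec 'ADD B, 5'. After: A=0 B=5 C=-8 D=0 ZF=0 PC=5
Step 6: PC=5 exec 'MOV C, -3'. After: A=0 B=5 C=-3 D=0 ZF=0 PC=6
Step 7: PC=6 exec 'MOV A, D'. After: A=0 B=5 C=-3 D=0 ZF=0 PC=7
Step 8: PC=7 exec 'SUB B, 2'. After: A=0 B=3 C=-3 D=0 ZF=0 PC=8
Step 9: PC=8 exec 'MOV D, 11'. After: A=0 B=3 C=-3 D=11 ZF=0 PC=9
Step 10: PC=9 exec 'SUB B, A'. After: A=0 B=3 C=-3 D=11 ZF=0 PC=10
Step 11: PC=10 exec 'SUB A, A'. After: A=0 B=3 C=-3 D=11 ZF=1 PC=11
Step 12: PC=11 exec 'SUB B, 7'. After: A=0 B=-4 C=-3 D=11 ZF=0 PC=12
Step 13: PC=12 exec 'HALT'. After: A=0 B=-4 C=-3 D=11 ZF=0 PC=12 HALTED
Total instructions executed: 13

Answer: 13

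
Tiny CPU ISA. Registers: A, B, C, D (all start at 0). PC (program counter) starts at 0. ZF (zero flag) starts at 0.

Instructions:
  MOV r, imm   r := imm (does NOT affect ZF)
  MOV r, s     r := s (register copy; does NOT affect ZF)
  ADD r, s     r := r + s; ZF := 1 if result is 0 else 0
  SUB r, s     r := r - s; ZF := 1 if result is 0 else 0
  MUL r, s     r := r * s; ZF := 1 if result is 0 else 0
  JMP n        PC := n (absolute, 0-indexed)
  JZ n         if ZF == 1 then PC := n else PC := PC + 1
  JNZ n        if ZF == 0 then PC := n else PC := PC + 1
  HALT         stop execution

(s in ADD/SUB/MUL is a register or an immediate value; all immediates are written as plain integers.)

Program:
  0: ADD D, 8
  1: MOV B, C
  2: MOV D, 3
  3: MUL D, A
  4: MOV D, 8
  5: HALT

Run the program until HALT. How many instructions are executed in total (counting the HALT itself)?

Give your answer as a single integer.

Answer: 6

Derivation:
Step 1: PC=0 exec 'ADD D, 8'. After: A=0 B=0 C=0 D=8 ZF=0 PC=1
Step 2: PC=1 exec 'MOV B, C'. After: A=0 B=0 C=0 D=8 ZF=0 PC=2
Step 3: PC=2 exec 'MOV D, 3'. After: A=0 B=0 C=0 D=3 ZF=0 PC=3
Step 4: PC=3 exec 'MUL D, A'. After: A=0 B=0 C=0 D=0 ZF=1 PC=4
Step 5: PC=4 exec 'MOV D, 8'. After: A=0 B=0 C=0 D=8 ZF=1 PC=5
Step 6: PC=5 exec 'HALT'. After: A=0 B=0 C=0 D=8 ZF=1 PC=5 HALTED
Total instructions executed: 6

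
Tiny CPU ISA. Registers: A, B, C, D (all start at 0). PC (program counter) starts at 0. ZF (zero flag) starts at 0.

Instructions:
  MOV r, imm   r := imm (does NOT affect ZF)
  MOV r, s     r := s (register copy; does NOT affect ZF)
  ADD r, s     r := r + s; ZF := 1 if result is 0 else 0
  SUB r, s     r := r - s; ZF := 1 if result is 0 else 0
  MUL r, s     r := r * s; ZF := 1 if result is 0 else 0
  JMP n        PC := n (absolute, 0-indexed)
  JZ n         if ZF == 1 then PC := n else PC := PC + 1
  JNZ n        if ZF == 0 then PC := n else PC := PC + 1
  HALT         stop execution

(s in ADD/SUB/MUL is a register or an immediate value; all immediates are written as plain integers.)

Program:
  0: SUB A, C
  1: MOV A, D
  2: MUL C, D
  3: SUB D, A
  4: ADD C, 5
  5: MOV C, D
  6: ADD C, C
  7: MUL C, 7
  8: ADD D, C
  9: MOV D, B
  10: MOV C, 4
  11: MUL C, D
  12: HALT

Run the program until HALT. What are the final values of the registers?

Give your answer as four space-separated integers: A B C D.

Answer: 0 0 0 0

Derivation:
Step 1: PC=0 exec 'SUB A, C'. After: A=0 B=0 C=0 D=0 ZF=1 PC=1
Step 2: PC=1 exec 'MOV A, D'. After: A=0 B=0 C=0 D=0 ZF=1 PC=2
Step 3: PC=2 exec 'MUL C, D'. After: A=0 B=0 C=0 D=0 ZF=1 PC=3
Step 4: PC=3 exec 'SUB D, A'. After: A=0 B=0 C=0 D=0 ZF=1 PC=4
Step 5: PC=4 exec 'ADD C, 5'. After: A=0 B=0 C=5 D=0 ZF=0 PC=5
Step 6: PC=5 exec 'MOV C, D'. After: A=0 B=0 C=0 D=0 ZF=0 PC=6
Step 7: PC=6 exec 'ADD C, C'. After: A=0 B=0 C=0 D=0 ZF=1 PC=7
Step 8: PC=7 exec 'MUL C, 7'. After: A=0 B=0 C=0 D=0 ZF=1 PC=8
Step 9: PC=8 exec 'ADD D, C'. After: A=0 B=0 C=0 D=0 ZF=1 PC=9
Step 10: PC=9 exec 'MOV D, B'. After: A=0 B=0 C=0 D=0 ZF=1 PC=10
Step 11: PC=10 exec 'MOV C, 4'. After: A=0 B=0 C=4 D=0 ZF=1 PC=11
Step 12: PC=11 exec 'MUL C, D'. After: A=0 B=0 C=0 D=0 ZF=1 PC=12
Step 13: PC=12 exec 'HALT'. After: A=0 B=0 C=0 D=0 ZF=1 PC=12 HALTED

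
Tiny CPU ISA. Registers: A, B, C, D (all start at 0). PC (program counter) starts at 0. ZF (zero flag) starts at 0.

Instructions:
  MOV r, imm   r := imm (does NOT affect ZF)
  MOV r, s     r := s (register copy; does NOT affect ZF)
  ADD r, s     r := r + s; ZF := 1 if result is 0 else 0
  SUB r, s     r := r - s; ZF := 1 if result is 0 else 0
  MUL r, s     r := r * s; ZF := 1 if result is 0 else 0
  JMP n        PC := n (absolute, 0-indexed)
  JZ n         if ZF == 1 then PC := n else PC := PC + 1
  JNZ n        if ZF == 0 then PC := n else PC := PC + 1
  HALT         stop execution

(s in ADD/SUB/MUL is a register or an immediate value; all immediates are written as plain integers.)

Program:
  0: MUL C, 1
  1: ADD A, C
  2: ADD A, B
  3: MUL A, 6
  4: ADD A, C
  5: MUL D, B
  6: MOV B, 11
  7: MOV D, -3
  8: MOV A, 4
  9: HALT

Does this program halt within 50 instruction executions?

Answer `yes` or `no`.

Answer: yes

Derivation:
Step 1: PC=0 exec 'MUL C, 1'. After: A=0 B=0 C=0 D=0 ZF=1 PC=1
Step 2: PC=1 exec 'ADD A, C'. After: A=0 B=0 C=0 D=0 ZF=1 PC=2
Step 3: PC=2 exec 'ADD A, B'. After: A=0 B=0 C=0 D=0 ZF=1 PC=3
Step 4: PC=3 exec 'MUL A, 6'. After: A=0 B=0 C=0 D=0 ZF=1 PC=4
Step 5: PC=4 exec 'ADD A, C'. After: A=0 B=0 C=0 D=0 ZF=1 PC=5
Step 6: PC=5 exec 'MUL D, B'. After: A=0 B=0 C=0 D=0 ZF=1 PC=6
Step 7: PC=6 exec 'MOV B, 11'. After: A=0 B=11 C=0 D=0 ZF=1 PC=7
Step 8: PC=7 exec 'MOV D, -3'. After: A=0 B=11 C=0 D=-3 ZF=1 PC=8
Step 9: PC=8 exec 'MOV A, 4'. After: A=4 B=11 C=0 D=-3 ZF=1 PC=9
Step 10: PC=9 exec 'HALT'. After: A=4 B=11 C=0 D=-3 ZF=1 PC=9 HALTED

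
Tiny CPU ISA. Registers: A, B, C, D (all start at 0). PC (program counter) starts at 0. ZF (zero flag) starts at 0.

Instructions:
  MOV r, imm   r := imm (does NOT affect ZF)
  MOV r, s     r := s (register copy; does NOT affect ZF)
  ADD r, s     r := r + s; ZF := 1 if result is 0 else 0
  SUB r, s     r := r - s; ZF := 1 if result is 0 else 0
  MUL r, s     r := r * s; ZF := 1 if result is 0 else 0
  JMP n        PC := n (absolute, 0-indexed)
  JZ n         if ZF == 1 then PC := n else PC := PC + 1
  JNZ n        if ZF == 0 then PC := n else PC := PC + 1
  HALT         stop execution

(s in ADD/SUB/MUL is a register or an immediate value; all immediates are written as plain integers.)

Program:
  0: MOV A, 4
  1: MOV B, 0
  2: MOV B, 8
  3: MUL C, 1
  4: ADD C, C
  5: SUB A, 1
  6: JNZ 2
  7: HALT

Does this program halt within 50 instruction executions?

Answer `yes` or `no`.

Answer: yes

Derivation:
Step 1: PC=0 exec 'MOV A, 4'. After: A=4 B=0 C=0 D=0 ZF=0 PC=1
Step 2: PC=1 exec 'MOV B, 0'. After: A=4 B=0 C=0 D=0 ZF=0 PC=2
Step 3: PC=2 exec 'MOV B, 8'. After: A=4 B=8 C=0 D=0 ZF=0 PC=3
Step 4: PC=3 exec 'MUL C, 1'. After: A=4 B=8 C=0 D=0 ZF=1 PC=4
Step 5: PC=4 exec 'ADD C, C'. After: A=4 B=8 C=0 D=0 ZF=1 PC=5
Step 6: PC=5 exec 'SUB A, 1'. After: A=3 B=8 C=0 D=0 ZF=0 PC=6
Step 7: PC=6 exec 'JNZ 2'. After: A=3 B=8 C=0 D=0 ZF=0 PC=2
Step 8: PC=2 exec 'MOV B, 8'. After: A=3 B=8 C=0 D=0 ZF=0 PC=3
Step 9: PC=3 exec 'MUL C, 1'. After: A=3 B=8 C=0 D=0 ZF=1 PC=4
Step 10: PC=4 exec 'ADD C, C'. After: A=3 B=8 C=0 D=0 ZF=1 PC=5
Step 11: PC=5 exec 'SUB A, 1'. After: A=2 B=8 C=0 D=0 ZF=0 PC=6
Step 12: PC=6 exec 'JNZ 2'. After: A=2 B=8 C=0 D=0 ZF=0 PC=2
Step 13: PC=2 exec 'MOV B, 8'. After: A=2 B=8 C=0 D=0 ZF=0 PC=3
Step 14: PC=3 exec 'MUL C, 1'. After: A=2 B=8 C=0 D=0 ZF=1 PC=4
Step 15: PC=4 exec 'ADD C, C'. After: A=2 B=8 C=0 D=0 ZF=1 PC=5
Step 16: PC=5 exec 'SUB A, 1'. After: A=1 B=8 C=0 D=0 ZF=0 PC=6
Step 17: PC=6 exec 'JNZ 2'. After: A=1 B=8 C=0 D=0 ZF=0 PC=2
Step 18: PC=2 exec 'MOV B, 8'. After: A=1 B=8 C=0 D=0 ZF=0 PC=3
Step 19: PC=3 exec 'MUL C, 1'. After: A=1 B=8 C=0 D=0 ZF=1 PC=4
Step 20: PC=4 exec 'ADD C, C'. After: A=1 B=8 C=0 D=0 ZF=1 PC=5
Step 21: PC=5 exec 'SUB A, 1'. After: A=0 B=8 C=0 D=0 ZF=1 PC=6
Step 22: PC=6 exec 'JNZ 2'. After: A=0 B=8 C=0 D=0 ZF=1 PC=7
Step 23: PC=7 exec 'HALT'. After: A=0 B=8 C=0 D=0 ZF=1 PC=7 HALTED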